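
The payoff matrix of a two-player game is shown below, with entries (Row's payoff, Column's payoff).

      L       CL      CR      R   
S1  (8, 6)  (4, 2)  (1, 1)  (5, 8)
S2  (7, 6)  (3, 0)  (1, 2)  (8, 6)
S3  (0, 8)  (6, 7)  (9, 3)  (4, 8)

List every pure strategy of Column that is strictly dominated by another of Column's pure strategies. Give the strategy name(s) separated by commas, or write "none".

CL, CR

Nothing dominates L: CL at S1 (6>2); CR at S1 (6>1); R at S2 (6=6).
CL is strictly dominated by L (S1: 6>2, S2: 6>0, S3: 8>7).
CR is strictly dominated by L (S1: 6>1, S2: 6>2, S3: 8>3).
R is not dominated — it holds its own against L at S1 (8>6); CL at S1 (8>2); CR at S1 (8>1).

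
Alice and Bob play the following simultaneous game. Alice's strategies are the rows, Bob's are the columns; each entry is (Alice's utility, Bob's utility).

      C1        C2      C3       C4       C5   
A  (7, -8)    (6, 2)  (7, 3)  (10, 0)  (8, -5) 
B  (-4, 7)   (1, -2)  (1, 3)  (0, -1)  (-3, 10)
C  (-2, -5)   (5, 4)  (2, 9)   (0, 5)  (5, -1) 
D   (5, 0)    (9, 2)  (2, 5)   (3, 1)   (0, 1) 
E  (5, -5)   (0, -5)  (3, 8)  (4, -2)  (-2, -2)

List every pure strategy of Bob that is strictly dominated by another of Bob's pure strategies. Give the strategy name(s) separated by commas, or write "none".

C5 strictly dominates C1 — A: -5>-8, B: 10>7, C: -1>-5, D: 1>0, E: -2>-5.
C2 is strictly dominated by C3 (A: 3>2, B: 3>-2, C: 9>4, D: 5>2, E: 8>-5).
C3 is not dominated — it holds its own against C1 at A (3>-8); C2 at A (3>2); C4 at A (3>0); C5 at A (3>-5).
C4: dominated, since C3 does at least as well everywhere (A: 3>0, B: 3>-1, C: 9>5, D: 5>1, E: 8>-2).
C5 is not dominated — it holds its own against C1 at A (-5>-8); C2 at B (10>-2); C3 at B (10>3); C4 at B (10>-1).

C1, C2, C4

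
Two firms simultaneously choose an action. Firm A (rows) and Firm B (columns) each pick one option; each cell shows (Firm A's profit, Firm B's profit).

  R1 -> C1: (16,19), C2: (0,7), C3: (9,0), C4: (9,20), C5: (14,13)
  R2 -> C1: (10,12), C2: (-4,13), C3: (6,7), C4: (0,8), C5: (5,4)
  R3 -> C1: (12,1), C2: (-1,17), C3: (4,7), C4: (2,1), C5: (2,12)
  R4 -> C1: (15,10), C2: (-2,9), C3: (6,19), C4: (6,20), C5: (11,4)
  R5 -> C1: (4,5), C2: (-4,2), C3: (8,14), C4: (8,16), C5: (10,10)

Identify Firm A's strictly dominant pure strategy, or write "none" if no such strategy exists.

R1 vs R2: C1: 16>10, C2: 0>-4, C3: 9>6, C4: 9>0, C5: 14>5.
R1 vs R3: C1: 16>12, C2: 0>-1, C3: 9>4, C4: 9>2, C5: 14>2.
R1 vs R4: C1: 16>15, C2: 0>-2, C3: 9>6, C4: 9>6, C5: 14>11.
R1 vs R5: C1: 16>4, C2: 0>-4, C3: 9>8, C4: 9>8, C5: 14>10.
R1 strictly beats every other strategy against every opponent action, so it is strictly dominant.

R1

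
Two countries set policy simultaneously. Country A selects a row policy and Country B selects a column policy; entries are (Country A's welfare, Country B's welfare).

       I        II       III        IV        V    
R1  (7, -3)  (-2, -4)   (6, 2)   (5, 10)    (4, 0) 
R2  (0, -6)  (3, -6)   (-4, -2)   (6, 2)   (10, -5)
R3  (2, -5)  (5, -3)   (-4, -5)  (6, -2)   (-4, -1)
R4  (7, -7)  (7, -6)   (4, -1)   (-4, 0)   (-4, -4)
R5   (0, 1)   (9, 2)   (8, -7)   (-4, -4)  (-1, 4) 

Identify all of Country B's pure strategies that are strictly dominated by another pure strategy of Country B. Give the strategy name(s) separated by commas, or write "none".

I, II, III

V strictly dominates I — R1: 0>-3, R2: -5>-6, R3: -1>-5, R4: -4>-7, R5: 4>1.
V strictly dominates II — R1: 0>-4, R2: -5>-6, R3: -1>-3, R4: -4>-6, R5: 4>2.
III is strictly dominated by IV (R1: 10>2, R2: 2>-2, R3: -2>-5, R4: 0>-1, R5: -4>-7).
IV: no other strategy beats it everywhere (I at R1 (10>-3); II at R1 (10>-4); III at R1 (10>2); V at R1 (10>0)).
Nothing dominates V: I at R1 (0>-3); II at R1 (0>-4); III at R3 (-1>-5); IV at R3 (-1>-2).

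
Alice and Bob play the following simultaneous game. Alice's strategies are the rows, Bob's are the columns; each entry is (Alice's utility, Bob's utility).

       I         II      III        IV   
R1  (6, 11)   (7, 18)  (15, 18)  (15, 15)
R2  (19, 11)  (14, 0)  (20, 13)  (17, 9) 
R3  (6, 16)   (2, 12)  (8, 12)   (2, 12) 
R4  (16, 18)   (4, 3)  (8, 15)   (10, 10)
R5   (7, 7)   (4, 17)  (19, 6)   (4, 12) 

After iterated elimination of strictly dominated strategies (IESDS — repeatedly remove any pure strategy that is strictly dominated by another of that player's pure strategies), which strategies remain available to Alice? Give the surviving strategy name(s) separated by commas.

Alice's strategy R1 is strictly dominated by R2 (I: 19>6, II: 14>7, III: 20>15, IV: 17>15) and is removed.
Alice's strategy R3 is strictly dominated by R2 (I: 19>6, II: 14>2, III: 20>8, IV: 17>2) and is removed.
Alice's strategy R4 is strictly dominated by R2 (I: 19>16, II: 14>4, III: 20>8, IV: 17>10) and is removed.
Row R5 is eliminated: R2 beats it against every remaining column (I: 19>7, II: 14>4, III: 20>19, IV: 17>4).
Bob's strategy I is strictly dominated by III (R2: 13>11) and is removed.
For Bob, III strictly dominates II on the remaining rows (R2: 13>0); eliminate II.
Column IV is eliminated: III beats it against every remaining row (R2: 13>9).
Among the remaining strategies, none is strictly dominated by another pure strategy of the same player, so the elimination stops.
Surviving strategies — Alice: {R2}; Bob: {III}.

R2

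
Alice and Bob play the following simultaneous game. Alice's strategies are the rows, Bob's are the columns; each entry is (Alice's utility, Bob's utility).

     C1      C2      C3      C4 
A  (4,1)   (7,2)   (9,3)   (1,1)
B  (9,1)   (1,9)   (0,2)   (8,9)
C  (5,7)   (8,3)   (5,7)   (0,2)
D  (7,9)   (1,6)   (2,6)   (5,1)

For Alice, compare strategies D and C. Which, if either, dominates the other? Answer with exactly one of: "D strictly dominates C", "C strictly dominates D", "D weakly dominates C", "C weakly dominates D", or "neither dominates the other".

D's payoffs vs C's, by Bob's action — C1: 7>5, C2: 1<8, C3: 2<5, C4: 5>0.
D does better at C1, C4 but worse at C2, C3; neither strategy dominates the other.

neither dominates the other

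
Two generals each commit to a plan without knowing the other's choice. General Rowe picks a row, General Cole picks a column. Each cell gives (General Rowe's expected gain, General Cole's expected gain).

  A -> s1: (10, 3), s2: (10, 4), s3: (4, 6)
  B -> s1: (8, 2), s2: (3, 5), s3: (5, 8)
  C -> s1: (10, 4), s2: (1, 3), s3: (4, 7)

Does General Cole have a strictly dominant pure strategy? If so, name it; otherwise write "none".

s3

s3 vs s1: A: 6>3, B: 8>2, C: 7>4.
s3 vs s2: A: 6>4, B: 8>5, C: 7>3.
s3 strictly beats every other strategy against every opponent action, so it is strictly dominant.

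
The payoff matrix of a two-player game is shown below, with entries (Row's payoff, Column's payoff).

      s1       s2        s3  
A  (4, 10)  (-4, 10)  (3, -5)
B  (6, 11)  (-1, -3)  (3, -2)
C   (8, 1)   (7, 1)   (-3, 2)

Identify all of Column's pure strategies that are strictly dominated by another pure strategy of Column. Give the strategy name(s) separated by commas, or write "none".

none

s1 is not dominated — it holds its own against s2 at A (10=10); s3 at A (10>-5).
s2 is not dominated — it holds its own against s1 at A (10=10); s3 at A (10>-5).
Nothing dominates s3: s1 at C (2>1); s2 at B (-2>-3).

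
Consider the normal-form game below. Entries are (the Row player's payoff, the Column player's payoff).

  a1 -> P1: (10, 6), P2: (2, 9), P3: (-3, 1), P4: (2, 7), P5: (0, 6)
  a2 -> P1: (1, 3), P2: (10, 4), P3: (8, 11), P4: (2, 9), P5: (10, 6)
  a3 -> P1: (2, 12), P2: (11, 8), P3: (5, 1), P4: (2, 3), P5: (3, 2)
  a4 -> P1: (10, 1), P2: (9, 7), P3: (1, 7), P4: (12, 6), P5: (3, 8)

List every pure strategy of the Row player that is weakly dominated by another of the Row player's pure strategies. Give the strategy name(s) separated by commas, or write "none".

a1

a1 is weakly dominated by a4 (P1: 10=10, P2: 9>2, P3: 1>-3, P4: 12>2, P5: 3>0).
Nothing dominates a2: a1 at P2 (10>2); a3 at P3 (8>5); a4 at P2 (10>9).
Nothing dominates a3: a1 at P2 (11>2); a2 at P1 (2>1); a4 at P2 (11>9).
a4: no other strategy beats it everywhere (a1 at P2 (9>2); a2 at P1 (10>1); a3 at P1 (10>2)).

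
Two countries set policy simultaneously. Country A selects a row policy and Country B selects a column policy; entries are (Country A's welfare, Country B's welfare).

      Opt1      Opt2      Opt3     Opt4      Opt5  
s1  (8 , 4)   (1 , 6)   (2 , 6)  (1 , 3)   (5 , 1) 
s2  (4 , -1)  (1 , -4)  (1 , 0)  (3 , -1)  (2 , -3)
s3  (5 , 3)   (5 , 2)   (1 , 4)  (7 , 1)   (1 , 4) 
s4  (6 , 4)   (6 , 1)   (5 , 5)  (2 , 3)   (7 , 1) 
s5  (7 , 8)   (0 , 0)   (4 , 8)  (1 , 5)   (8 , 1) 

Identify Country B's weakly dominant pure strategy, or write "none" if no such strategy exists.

Opt3

Opt3 vs Opt1: s1: 6>4, s2: 0>-1, s3: 4>3, s4: 5>4, s5: 8=8.
Opt3 vs Opt2: s1: 6=6, s2: 0>-4, s3: 4>2, s4: 5>1, s5: 8>0.
Opt3 vs Opt4: s1: 6>3, s2: 0>-1, s3: 4>1, s4: 5>3, s5: 8>5.
Opt3 vs Opt5: s1: 6>1, s2: 0>-3, s3: 4=4, s4: 5>1, s5: 8>1.
Opt3 is at least as good as every other strategy against every opponent action, so it is weakly dominant.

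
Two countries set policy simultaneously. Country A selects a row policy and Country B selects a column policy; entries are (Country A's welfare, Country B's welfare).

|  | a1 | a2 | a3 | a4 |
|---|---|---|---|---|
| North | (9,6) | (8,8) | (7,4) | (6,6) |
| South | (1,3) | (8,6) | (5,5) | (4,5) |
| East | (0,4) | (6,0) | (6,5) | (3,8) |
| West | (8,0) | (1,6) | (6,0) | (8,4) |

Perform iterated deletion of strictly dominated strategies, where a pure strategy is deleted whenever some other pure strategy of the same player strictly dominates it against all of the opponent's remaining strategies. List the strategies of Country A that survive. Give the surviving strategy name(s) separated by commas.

North, South

For Country A, North strictly dominates East on the remaining columns (a1: 9>0, a2: 8>6, a3: 7>6, a4: 6>3); eliminate East.
For Country B, a2 strictly dominates a1 on the remaining rows (North: 8>6, South: 6>3, West: 6>0); eliminate a1.
Country B's strategy a3 is strictly dominated by a2 (North: 8>4, South: 6>5, West: 6>0) and is removed.
Column a4 is eliminated: a2 beats it against every remaining row (North: 8>6, South: 6>5, West: 6>4).
Row West is eliminated: North beats it against every remaining column (a2: 8>1).
Among the remaining strategies, none is strictly dominated by another pure strategy of the same player, so the elimination stops.
Surviving strategies — Country A: {North, South}; Country B: {a2}.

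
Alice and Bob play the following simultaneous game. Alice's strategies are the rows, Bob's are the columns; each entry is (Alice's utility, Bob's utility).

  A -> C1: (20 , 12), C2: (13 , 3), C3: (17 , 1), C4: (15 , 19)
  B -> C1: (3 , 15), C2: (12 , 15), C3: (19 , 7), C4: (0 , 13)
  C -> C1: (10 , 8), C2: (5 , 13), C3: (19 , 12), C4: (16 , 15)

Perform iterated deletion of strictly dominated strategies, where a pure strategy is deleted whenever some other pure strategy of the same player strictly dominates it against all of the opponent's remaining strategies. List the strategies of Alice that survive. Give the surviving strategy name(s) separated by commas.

For Bob, C2 strictly dominates C3 on the remaining rows (A: 3>1, B: 15>7, C: 13>12); eliminate C3.
Alice's strategy B is strictly dominated by A (C1: 20>3, C2: 13>12, C4: 15>0) and is removed.
Column C1 is eliminated: C4 beats it against every remaining row (A: 19>12, C: 15>8).
Bob's strategy C2 is strictly dominated by C4 (A: 19>3, C: 15>13) and is removed.
Alice's strategy A is strictly dominated by C (C4: 16>15) and is removed.
Among the remaining strategies, none is strictly dominated by another pure strategy of the same player, so the elimination stops.
Surviving strategies — Alice: {C}; Bob: {C4}.

C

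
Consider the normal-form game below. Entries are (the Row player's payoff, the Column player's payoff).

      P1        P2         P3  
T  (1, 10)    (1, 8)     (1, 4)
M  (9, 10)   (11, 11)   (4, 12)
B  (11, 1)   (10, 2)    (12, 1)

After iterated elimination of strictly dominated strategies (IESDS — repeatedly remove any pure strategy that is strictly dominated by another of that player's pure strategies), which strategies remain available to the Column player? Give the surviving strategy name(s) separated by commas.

P2, P3

Row T is eliminated: M beats it against every remaining column (P1: 9>1, P2: 11>1, P3: 4>1).
The Column player's strategy P1 is strictly dominated by P2 (M: 11>10, B: 2>1) and is removed.
Among the remaining strategies, none is strictly dominated by another pure strategy of the same player, so the elimination stops.
Surviving strategies — the Row player: {M, B}; the Column player: {P2, P3}.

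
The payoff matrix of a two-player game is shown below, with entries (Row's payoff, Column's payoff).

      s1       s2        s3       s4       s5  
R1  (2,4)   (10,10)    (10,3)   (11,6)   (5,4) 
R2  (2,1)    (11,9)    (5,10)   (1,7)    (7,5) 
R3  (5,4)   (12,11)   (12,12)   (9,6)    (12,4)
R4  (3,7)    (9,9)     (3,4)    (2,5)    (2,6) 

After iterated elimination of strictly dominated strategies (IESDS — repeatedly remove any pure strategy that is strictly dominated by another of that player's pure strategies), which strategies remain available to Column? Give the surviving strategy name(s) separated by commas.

Row R2 is eliminated: R3 beats it against every remaining column (s1: 5>2, s2: 12>11, s3: 12>5, s4: 9>1, s5: 12>7).
For Row, R3 strictly dominates R4 on the remaining columns (s1: 5>3, s2: 12>9, s3: 12>3, s4: 9>2, s5: 12>2); eliminate R4.
Column s1 is eliminated: s2 beats it against every remaining row (R1: 10>4, R3: 11>4).
Column s4 is eliminated: s2 beats it against every remaining row (R1: 10>6, R3: 11>6).
Row's strategy R1 is strictly dominated by R3 (s2: 12>10, s3: 12>10, s5: 12>5) and is removed.
Column s2 is eliminated: s3 beats it against every remaining row (R3: 12>11).
Column s5 is eliminated: s3 beats it against every remaining row (R3: 12>4).
Among the remaining strategies, none is strictly dominated by another pure strategy of the same player, so the elimination stops.
Surviving strategies — Row: {R3}; Column: {s3}.

s3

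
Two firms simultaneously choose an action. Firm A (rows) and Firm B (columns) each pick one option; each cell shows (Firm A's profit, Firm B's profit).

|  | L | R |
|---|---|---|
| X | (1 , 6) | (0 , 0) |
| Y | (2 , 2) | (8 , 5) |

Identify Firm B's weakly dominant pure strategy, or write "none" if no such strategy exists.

none

L fails to dominate R at Y (2<5).
R fails to dominate L at X (0<6).
No single strategy dominates all the others.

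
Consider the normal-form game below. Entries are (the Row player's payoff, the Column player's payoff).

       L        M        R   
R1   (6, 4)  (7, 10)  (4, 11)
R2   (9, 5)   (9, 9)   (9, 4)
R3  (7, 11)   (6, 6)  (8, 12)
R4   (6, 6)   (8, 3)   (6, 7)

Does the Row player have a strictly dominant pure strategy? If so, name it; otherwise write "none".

R2

R2 vs R1: L: 9>6, M: 9>7, R: 9>4.
R2 vs R3: L: 9>7, M: 9>6, R: 9>8.
R2 vs R4: L: 9>6, M: 9>8, R: 9>6.
R2 strictly beats every other strategy against every opponent action, so it is strictly dominant.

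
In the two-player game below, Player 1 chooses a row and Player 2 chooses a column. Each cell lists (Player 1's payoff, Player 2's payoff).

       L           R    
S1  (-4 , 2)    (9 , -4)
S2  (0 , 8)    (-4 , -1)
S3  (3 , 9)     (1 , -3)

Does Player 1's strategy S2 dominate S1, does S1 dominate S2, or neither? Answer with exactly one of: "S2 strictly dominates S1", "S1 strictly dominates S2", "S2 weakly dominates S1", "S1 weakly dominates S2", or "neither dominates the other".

S2's payoffs vs S1's, by Player 2's action — L: 0>-4, R: -4<9.
S2 does better at L but worse at R; neither strategy dominates the other.

neither dominates the other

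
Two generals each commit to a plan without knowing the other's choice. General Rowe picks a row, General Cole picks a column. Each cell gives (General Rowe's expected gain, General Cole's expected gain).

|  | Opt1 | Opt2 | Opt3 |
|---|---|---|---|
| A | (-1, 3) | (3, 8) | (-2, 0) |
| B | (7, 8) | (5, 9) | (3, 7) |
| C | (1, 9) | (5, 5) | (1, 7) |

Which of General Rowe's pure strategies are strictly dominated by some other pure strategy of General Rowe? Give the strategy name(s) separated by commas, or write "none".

A

A: dominated, since B does at least as well everywhere (Opt1: 7>-1, Opt2: 5>3, Opt3: 3>-2).
B is not dominated — it holds its own against A at Opt1 (7>-1); C at Opt1 (7>1).
Nothing dominates C: A at Opt1 (1>-1); B at Opt2 (5=5).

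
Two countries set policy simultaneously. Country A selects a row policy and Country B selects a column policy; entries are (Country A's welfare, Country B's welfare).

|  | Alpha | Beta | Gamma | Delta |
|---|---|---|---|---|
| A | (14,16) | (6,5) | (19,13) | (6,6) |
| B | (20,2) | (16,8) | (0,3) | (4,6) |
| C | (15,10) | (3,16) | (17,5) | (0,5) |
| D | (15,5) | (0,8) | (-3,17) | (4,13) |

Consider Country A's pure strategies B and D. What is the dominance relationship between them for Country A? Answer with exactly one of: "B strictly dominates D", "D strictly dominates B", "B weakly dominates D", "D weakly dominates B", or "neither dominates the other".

Compare B to D across each choice by Country B: Alpha: 20>15, Beta: 16>0, Gamma: 0>-3, Delta: 4=4.
B is at least as good everywhere and strictly better somewhere (tied only at Delta), so B weakly but not strictly dominates D.

B weakly dominates D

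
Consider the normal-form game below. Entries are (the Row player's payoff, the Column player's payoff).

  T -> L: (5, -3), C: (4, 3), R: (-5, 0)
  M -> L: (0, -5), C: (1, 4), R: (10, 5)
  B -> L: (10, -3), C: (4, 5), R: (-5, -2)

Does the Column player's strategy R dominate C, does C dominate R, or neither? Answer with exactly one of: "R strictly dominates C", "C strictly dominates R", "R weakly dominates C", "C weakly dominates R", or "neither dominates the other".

neither dominates the other

R's payoffs vs C's, by the Row player's action — T: 0<3, M: 5>4, B: -2<5.
R does better at M but worse at T, B; neither strategy dominates the other.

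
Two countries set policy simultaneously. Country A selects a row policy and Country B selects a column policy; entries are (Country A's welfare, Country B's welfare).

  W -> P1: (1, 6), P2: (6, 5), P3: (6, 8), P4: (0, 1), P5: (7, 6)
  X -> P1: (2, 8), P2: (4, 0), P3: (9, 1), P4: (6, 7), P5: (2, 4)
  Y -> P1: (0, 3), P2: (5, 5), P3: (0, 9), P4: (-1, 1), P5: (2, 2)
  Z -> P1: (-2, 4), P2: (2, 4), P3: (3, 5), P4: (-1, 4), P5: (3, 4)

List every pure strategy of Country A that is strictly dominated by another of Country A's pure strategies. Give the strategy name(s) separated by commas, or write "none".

Y, Z

W: no other strategy beats it everywhere (X at P2 (6>4); Y at P1 (1>0); Z at P1 (1>-2)).
Nothing dominates X: W at P1 (2>1); Y at P1 (2>0); Z at P1 (2>-2).
Y: dominated, since W does at least as well everywhere (P1: 1>0, P2: 6>5, P3: 6>0, P4: 0>-1, P5: 7>2).
W strictly dominates Z — P1: 1>-2, P2: 6>2, P3: 6>3, P4: 0>-1, P5: 7>3.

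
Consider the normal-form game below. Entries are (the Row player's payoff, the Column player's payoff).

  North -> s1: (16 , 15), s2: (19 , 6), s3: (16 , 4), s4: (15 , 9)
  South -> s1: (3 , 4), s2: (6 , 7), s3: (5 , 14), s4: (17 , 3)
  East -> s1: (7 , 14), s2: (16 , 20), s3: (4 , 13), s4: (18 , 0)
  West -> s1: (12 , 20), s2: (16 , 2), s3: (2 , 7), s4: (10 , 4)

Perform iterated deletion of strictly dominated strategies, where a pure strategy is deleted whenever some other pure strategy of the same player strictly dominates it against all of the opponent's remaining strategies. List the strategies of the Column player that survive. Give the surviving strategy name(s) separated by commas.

s1

The Row player's strategy West is strictly dominated by North (s1: 16>12, s2: 19>16, s3: 16>2, s4: 15>10) and is removed.
The Column player's strategy s4 is strictly dominated by s1 (North: 15>9, South: 4>3, East: 14>0) and is removed.
The Row player's strategy South is strictly dominated by North (s1: 16>3, s2: 19>6, s3: 16>5) and is removed.
The Row player's strategy East is strictly dominated by North (s1: 16>7, s2: 19>16, s3: 16>4) and is removed.
For the Column player, s1 strictly dominates s2 on the remaining rows (North: 15>6); eliminate s2.
The Column player's strategy s3 is strictly dominated by s1 (North: 15>4) and is removed.
Among the remaining strategies, none is strictly dominated by another pure strategy of the same player, so the elimination stops.
Surviving strategies — the Row player: {North}; the Column player: {s1}.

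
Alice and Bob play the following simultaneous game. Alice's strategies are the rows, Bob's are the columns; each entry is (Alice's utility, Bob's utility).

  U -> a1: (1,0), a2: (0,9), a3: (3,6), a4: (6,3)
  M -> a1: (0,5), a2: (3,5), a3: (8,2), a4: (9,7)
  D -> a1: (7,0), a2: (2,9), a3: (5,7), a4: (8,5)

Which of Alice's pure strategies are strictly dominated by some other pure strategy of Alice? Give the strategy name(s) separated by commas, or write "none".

U

U: dominated, since D does at least as well everywhere (a1: 7>1, a2: 2>0, a3: 5>3, a4: 8>6).
M: no other strategy beats it everywhere (U at a2 (3>0); D at a2 (3>2)).
Nothing dominates D: U at a1 (7>1); M at a1 (7>0).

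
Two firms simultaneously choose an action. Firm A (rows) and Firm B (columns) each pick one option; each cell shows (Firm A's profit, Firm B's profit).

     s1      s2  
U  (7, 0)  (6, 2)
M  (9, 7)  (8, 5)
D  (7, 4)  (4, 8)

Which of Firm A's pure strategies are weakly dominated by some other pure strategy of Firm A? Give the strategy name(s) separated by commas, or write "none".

U is weakly dominated by M (s1: 9>7, s2: 8>6).
M is not dominated — it holds its own against U at s1 (9>7); D at s1 (9>7).
U weakly dominates D — s1: 7=7, s2: 6>4.

U, D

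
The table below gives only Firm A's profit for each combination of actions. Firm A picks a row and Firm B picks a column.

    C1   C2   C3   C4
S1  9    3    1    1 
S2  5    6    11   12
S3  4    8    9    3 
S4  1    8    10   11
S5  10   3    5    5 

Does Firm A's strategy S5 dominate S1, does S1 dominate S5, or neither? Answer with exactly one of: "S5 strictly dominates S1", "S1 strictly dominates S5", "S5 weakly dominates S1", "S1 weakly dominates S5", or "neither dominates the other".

S5's payoffs vs S1's, by Firm B's action — C1: 10>9, C2: 3=3, C3: 5>1, C4: 5>1.
S5 is at least as good everywhere and strictly better somewhere (tied only at C2), so S5 weakly but not strictly dominates S1.

S5 weakly dominates S1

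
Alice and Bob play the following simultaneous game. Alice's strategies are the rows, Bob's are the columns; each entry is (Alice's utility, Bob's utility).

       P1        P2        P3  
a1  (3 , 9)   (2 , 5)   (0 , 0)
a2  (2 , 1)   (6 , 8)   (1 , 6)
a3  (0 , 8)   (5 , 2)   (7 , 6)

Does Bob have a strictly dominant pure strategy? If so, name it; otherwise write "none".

none

P1 fails to dominate P2 at a2 (1<8).
P2 fails to dominate P1 at a1 (5<9).
P3 fails to dominate P1 at a1 (0<9).
No single strategy dominates all the others.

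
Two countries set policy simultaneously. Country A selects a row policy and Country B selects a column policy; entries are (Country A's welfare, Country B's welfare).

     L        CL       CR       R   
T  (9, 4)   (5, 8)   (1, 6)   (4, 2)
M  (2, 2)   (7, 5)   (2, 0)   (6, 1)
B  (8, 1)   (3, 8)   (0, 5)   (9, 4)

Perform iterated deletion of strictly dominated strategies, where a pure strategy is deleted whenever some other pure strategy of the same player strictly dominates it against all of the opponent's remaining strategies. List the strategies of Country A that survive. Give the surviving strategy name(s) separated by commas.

Country B's strategy L is strictly dominated by CL (T: 8>4, M: 5>2, B: 8>1) and is removed.
Row T is eliminated: M beats it against every remaining column (CL: 7>5, CR: 2>1, R: 6>4).
For Country B, CL strictly dominates CR on the remaining rows (M: 5>0, B: 8>5); eliminate CR.
Column R is eliminated: CL beats it against every remaining row (M: 5>1, B: 8>4).
Country A's strategy B is strictly dominated by M (CL: 7>3) and is removed.
Among the remaining strategies, none is strictly dominated by another pure strategy of the same player, so the elimination stops.
Surviving strategies — Country A: {M}; Country B: {CL}.

M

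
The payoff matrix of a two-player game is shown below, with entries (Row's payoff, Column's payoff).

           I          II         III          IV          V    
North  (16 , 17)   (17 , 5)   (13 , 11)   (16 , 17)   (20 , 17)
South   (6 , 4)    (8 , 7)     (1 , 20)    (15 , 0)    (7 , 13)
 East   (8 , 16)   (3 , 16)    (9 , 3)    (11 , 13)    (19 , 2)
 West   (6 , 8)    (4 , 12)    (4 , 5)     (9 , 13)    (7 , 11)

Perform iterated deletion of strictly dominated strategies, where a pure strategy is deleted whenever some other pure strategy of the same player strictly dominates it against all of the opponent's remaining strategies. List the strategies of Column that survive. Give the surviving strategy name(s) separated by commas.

I, IV, V

Row South is eliminated: North beats it against every remaining column (I: 16>6, II: 17>8, III: 13>1, IV: 16>15, V: 20>7).
For Row, North strictly dominates East on the remaining columns (I: 16>8, II: 17>3, III: 13>9, IV: 16>11, V: 20>19); eliminate East.
For Row, North strictly dominates West on the remaining columns (I: 16>6, II: 17>4, III: 13>4, IV: 16>9, V: 20>7); eliminate West.
Column's strategy II is strictly dominated by I (North: 17>5) and is removed.
For Column, I strictly dominates III on the remaining rows (North: 17>11); eliminate III.
Among the remaining strategies, none is strictly dominated by another pure strategy of the same player, so the elimination stops.
Surviving strategies — Row: {North}; Column: {I, IV, V}.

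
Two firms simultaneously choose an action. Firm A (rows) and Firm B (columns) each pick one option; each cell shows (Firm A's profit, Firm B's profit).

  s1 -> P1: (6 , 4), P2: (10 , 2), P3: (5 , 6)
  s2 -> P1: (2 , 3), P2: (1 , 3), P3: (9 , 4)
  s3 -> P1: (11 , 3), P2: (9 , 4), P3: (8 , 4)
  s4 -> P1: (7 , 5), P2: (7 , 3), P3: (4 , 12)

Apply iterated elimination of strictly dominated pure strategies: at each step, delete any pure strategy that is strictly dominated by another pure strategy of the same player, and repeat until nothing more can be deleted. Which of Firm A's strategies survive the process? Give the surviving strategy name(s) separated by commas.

s1, s2, s3

Row s4 is eliminated: s3 beats it against every remaining column (P1: 11>7, P2: 9>7, P3: 8>4).
Firm B's strategy P1 is strictly dominated by P3 (s1: 6>4, s2: 4>3, s3: 4>3) and is removed.
Among the remaining strategies, none is strictly dominated by another pure strategy of the same player, so the elimination stops.
Surviving strategies — Firm A: {s1, s2, s3}; Firm B: {P2, P3}.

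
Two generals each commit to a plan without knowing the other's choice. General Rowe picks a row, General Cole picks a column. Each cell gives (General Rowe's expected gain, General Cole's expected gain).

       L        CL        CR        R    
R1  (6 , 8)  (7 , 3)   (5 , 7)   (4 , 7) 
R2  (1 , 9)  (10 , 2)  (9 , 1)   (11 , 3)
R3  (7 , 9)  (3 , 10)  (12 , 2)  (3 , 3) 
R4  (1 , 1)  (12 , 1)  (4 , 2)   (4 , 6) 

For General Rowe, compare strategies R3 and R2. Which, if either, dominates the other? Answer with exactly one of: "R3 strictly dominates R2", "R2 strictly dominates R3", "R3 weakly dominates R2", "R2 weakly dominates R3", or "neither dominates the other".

Compare R3 to R2 across each opponent action: L: 7>1, CL: 3<10, CR: 12>9, R: 3<11.
R3 does better at L, CR but worse at CL, R; neither strategy dominates the other.

neither dominates the other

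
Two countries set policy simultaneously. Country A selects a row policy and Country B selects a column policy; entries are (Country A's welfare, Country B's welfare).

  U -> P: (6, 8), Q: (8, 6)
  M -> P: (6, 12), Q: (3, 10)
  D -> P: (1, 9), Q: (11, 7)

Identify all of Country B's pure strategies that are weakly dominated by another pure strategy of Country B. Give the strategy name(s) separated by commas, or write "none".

Q

Nothing dominates P: Q at U (8>6).
P weakly dominates Q — U: 8>6, M: 12>10, D: 9>7.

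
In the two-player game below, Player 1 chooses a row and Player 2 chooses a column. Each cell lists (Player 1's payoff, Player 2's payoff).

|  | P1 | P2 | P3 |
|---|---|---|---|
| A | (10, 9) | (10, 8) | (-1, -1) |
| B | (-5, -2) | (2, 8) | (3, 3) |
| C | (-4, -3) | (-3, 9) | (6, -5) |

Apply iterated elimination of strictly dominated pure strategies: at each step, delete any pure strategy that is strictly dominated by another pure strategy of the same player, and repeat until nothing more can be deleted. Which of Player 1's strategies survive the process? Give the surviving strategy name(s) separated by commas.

A

For Player 2, P2 strictly dominates P3 on the remaining rows (A: 8>-1, B: 8>3, C: 9>-5); eliminate P3.
For Player 1, A strictly dominates B on the remaining columns (P1: 10>-5, P2: 10>2); eliminate B.
Player 1's strategy C is strictly dominated by A (P1: 10>-4, P2: 10>-3) and is removed.
Column P2 is eliminated: P1 beats it against every remaining row (A: 9>8).
Among the remaining strategies, none is strictly dominated by another pure strategy of the same player, so the elimination stops.
Surviving strategies — Player 1: {A}; Player 2: {P1}.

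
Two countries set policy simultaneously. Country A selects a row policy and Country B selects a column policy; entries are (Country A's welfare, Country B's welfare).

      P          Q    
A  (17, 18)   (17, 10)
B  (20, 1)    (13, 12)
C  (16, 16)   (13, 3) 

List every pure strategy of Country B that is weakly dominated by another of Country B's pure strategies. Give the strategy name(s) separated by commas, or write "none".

none

P: no other strategy beats it everywhere (Q at A (18>10)).
Q is not dominated — it holds its own against P at B (12>1).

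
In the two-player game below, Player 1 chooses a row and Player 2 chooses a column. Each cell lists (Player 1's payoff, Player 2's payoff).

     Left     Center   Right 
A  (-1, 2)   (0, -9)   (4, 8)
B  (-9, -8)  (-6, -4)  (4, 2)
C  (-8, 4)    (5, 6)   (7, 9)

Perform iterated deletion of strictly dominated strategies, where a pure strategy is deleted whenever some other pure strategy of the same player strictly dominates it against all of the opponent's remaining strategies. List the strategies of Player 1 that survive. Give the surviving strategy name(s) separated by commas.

C

For Player 1, C strictly dominates B on the remaining columns (Left: -8>-9, Center: 5>-6, Right: 7>4); eliminate B.
For Player 2, Right strictly dominates Left on the remaining rows (A: 8>2, C: 9>4); eliminate Left.
Player 1's strategy A is strictly dominated by C (Center: 5>0, Right: 7>4) and is removed.
For Player 2, Right strictly dominates Center on the remaining rows (C: 9>6); eliminate Center.
Among the remaining strategies, none is strictly dominated by another pure strategy of the same player, so the elimination stops.
Surviving strategies — Player 1: {C}; Player 2: {Right}.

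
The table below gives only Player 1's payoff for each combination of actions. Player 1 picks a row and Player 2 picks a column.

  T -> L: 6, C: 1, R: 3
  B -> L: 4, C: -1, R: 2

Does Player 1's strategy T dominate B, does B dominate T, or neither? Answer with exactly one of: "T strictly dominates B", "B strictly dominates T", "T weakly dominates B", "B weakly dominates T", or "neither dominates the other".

T's payoffs vs B's, by Player 2's action — L: 6>4, C: 1>-1, R: 3>2.
Every comparison favours T, so T strictly dominates B.

T strictly dominates B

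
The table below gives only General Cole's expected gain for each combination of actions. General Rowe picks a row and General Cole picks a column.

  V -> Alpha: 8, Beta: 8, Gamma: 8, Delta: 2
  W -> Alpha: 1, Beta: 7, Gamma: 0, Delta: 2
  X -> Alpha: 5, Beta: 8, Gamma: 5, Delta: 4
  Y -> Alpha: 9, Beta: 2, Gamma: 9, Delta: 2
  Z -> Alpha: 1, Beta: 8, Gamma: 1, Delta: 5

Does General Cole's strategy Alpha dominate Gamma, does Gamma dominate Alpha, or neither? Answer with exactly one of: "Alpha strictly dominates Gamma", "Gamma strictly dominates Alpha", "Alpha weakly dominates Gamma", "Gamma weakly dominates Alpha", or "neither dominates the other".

Compare Alpha to Gamma across each choice by General Rowe: V: 8=8, W: 1>0, X: 5=5, Y: 9=9, Z: 1=1.
Alpha is at least as good everywhere and strictly better somewhere (tied only at V, X, Y, Z), so Alpha weakly but not strictly dominates Gamma.

Alpha weakly dominates Gamma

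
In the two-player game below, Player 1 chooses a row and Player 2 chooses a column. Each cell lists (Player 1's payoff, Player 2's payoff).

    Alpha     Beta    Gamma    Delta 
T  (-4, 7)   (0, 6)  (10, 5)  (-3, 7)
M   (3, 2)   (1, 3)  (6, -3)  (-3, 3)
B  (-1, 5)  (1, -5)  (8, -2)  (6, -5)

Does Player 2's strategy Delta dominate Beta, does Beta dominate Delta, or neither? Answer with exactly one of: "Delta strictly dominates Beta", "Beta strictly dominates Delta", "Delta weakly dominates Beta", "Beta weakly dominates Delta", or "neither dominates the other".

Delta weakly dominates Beta

Compare Delta to Beta across every action of Player 1: T: 7>6, M: 3=3, B: -5=-5.
Delta is at least as good everywhere and strictly better somewhere (tied only at M, B), so Delta weakly but not strictly dominates Beta.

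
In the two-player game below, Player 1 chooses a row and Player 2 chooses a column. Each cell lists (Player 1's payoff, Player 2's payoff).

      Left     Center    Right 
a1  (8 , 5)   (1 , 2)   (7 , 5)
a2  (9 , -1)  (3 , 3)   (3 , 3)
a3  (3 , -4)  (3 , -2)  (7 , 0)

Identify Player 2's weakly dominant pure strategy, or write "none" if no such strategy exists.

Right vs Left: a1: 5=5, a2: 3>-1, a3: 0>-4.
Right vs Center: a1: 5>2, a2: 3=3, a3: 0>-2.
Right is at least as good as every other strategy against every opponent action, so it is weakly dominant.

Right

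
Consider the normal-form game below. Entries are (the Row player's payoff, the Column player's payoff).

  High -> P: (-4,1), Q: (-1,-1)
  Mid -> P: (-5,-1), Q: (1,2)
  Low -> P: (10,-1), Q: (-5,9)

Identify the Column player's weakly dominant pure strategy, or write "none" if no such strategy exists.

P fails to dominate Q at Mid (-1<2).
Q fails to dominate P at High (-1<1).
No single strategy dominates all the others.

none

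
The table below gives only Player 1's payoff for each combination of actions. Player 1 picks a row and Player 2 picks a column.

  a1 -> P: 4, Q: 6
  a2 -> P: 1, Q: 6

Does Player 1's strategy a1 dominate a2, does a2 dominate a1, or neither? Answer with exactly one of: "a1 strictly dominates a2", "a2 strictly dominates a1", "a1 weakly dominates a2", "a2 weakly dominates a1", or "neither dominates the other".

a1 weakly dominates a2

Compare a1 to a2 across each opponent action: P: 4>1, Q: 6=6.
a1 is at least as good everywhere and strictly better somewhere (tied only at Q), so a1 weakly but not strictly dominates a2.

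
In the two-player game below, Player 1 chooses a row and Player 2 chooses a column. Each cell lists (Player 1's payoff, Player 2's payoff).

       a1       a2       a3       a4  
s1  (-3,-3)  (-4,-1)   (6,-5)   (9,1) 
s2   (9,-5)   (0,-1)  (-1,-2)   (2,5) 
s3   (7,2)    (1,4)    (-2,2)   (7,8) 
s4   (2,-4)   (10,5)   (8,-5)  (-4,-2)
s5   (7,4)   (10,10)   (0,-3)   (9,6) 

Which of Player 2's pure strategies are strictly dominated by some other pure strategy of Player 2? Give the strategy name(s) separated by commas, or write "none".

a1, a3

a1: dominated, since a2 does at least as well everywhere (s1: -1>-3, s2: -1>-5, s3: 4>2, s4: 5>-4, s5: 10>4).
a2: no other strategy beats it everywhere (a1 at s1 (-1>-3); a3 at s1 (-1>-5); a4 at s4 (5>-2)).
a2 strictly dominates a3 — s1: -1>-5, s2: -1>-2, s3: 4>2, s4: 5>-5, s5: 10>-3.
a4 is not dominated — it holds its own against a1 at s1 (1>-3); a2 at s1 (1>-1); a3 at s1 (1>-5).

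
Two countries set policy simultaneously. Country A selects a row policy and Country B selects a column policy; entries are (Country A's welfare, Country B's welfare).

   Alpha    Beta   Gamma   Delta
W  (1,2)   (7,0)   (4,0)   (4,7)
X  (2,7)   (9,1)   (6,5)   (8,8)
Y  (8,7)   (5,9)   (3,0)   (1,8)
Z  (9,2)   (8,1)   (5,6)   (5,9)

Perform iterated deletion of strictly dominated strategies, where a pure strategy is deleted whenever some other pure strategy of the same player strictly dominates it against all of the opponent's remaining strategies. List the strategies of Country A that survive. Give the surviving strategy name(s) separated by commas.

X

Row W is eliminated: X beats it against every remaining column (Alpha: 2>1, Beta: 9>7, Gamma: 6>4, Delta: 8>4).
For Country A, Z strictly dominates Y on the remaining columns (Alpha: 9>8, Beta: 8>5, Gamma: 5>3, Delta: 5>1); eliminate Y.
For Country B, Delta strictly dominates Alpha on the remaining rows (X: 8>7, Z: 9>2); eliminate Alpha.
Country A's strategy Z is strictly dominated by X (Beta: 9>8, Gamma: 6>5, Delta: 8>5) and is removed.
Column Beta is eliminated: Gamma beats it against every remaining row (X: 5>1).
Country B's strategy Gamma is strictly dominated by Delta (X: 8>5) and is removed.
Among the remaining strategies, none is strictly dominated by another pure strategy of the same player, so the elimination stops.
Surviving strategies — Country A: {X}; Country B: {Delta}.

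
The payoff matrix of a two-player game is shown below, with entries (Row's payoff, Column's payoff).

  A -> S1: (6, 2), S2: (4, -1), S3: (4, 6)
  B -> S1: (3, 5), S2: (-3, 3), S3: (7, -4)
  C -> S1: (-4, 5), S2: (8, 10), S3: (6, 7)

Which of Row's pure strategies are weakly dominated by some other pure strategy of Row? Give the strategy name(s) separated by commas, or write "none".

none

A is not dominated — it holds its own against B at S1 (6>3); C at S1 (6>-4).
Nothing dominates B: A at S3 (7>4); C at S1 (3>-4).
Nothing dominates C: A at S2 (8>4); B at S2 (8>-3).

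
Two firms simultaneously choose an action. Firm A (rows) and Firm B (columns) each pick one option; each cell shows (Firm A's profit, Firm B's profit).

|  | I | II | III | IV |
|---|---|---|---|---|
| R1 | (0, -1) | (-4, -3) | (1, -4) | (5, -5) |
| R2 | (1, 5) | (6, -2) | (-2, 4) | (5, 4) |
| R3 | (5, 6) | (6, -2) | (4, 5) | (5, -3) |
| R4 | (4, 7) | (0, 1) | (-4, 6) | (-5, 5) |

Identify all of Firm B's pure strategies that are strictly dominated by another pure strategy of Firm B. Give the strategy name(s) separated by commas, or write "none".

II, III, IV

Nothing dominates I: II at R1 (-1>-3); III at R1 (-1>-4); IV at R1 (-1>-5).
II is strictly dominated by I (R1: -1>-3, R2: 5>-2, R3: 6>-2, R4: 7>1).
III is strictly dominated by I (R1: -1>-4, R2: 5>4, R3: 6>5, R4: 7>6).
IV: dominated, since I does at least as well everywhere (R1: -1>-5, R2: 5>4, R3: 6>-3, R4: 7>5).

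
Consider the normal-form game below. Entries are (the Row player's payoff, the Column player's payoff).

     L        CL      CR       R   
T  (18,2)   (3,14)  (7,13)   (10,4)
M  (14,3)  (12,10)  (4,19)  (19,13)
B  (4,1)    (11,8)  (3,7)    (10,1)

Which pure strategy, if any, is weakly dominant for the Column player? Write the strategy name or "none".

none

L fails to dominate CL at T (2<14).
CL fails to dominate CR at M (10<19).
CR fails to dominate CL at T (13<14).
R fails to dominate CL at T (4<14).
No single strategy dominates all the others.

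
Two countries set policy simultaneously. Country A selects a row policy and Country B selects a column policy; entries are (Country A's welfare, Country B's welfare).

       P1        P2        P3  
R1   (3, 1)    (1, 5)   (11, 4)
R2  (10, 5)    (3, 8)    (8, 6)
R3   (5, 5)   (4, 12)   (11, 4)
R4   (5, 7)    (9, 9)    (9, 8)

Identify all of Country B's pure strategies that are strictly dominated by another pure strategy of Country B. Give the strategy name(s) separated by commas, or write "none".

P1, P3

P2 strictly dominates P1 — R1: 5>1, R2: 8>5, R3: 12>5, R4: 9>7.
P2: no other strategy beats it everywhere (P1 at R1 (5>1); P3 at R1 (5>4)).
P3 is strictly dominated by P2 (R1: 5>4, R2: 8>6, R3: 12>4, R4: 9>8).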